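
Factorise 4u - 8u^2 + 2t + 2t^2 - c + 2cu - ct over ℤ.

Group: -c(t - 2u + 1) + (2t + 4u)(t - 2u + 1); both groups contain (t - 2u + 1).

-(c - 2t - 4u)(t - 2u + 1)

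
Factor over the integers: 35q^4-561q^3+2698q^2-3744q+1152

(5q-8)(7q-3)(q-6)(q-8)

Trying the rational-root candidates, q = 8/5 is a root, giving the factor (5q-8) and quotient 7q^3-101q^2+378q-144.
Then q = 3/7 is a root, so (7q-3) divides it; the quotient is q^2-14q+48.
The remaining quadratic factors as (q-8)(q-6).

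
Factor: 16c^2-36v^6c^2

-4c^2(3v^3+2)(3v^3-2)

Factor out 4c^2 first: what remains is -9v^6+4.
Recognize a difference of squares with the parts 2 and 3v^3.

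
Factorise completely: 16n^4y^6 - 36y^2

4y^2(2n^2y^2 + 3)(2n^2y^2 - 3)

Every term has a factor of 4y^2; factoring it out leaves 4n^4y^4 - 9.
Recognize a difference of squares with the parts 2n^2y^2 and 3.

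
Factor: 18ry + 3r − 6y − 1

(3r − 1)(6y + 1)

Group as (18ry + 3r) + (−6y − 1) = 3r(6y + 1) − (6y + 1).
Both groups share the factor (6y + 1).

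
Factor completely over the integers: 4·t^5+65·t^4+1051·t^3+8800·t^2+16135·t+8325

Testing divisors of the constant over divisors of the leading coefficient, t = -9 is a root, giving the factor (t+9) and quotient 4·t^4+29·t^3+790·t^2+1690·t+925.
Next, t = -5/4 is a root, so (4·t+5) divides it; the quotient is t^3+6·t^2+190·t+185.
Next, t = -1 is a root, so (t+1) divides it; the quotient is t^2+5·t+185.
The quadratic t^2+5·t+185 has discriminant -715 < 0 and is irreducible over ℤ.

(4·t+5)·(t+1)·(t+9)·(t^2+5·t+185)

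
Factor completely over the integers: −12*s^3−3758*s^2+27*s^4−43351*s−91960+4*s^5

Testing divisors of the constant over divisors of the leading coefficient, s = 11 is a root, so (s−11) divides it; the quotient is 4*s^4+71*s^3+769*s^2+4701*s+8360.
Continuing, s = −11/4 is a root, giving the factor (4*s+11) and quotient s^3+15*s^2+151*s+760.
Next, s = −8 is a root, giving the factor (s+8) and quotient s^2+7*s+95.
The quadratic s^2+7*s+95 has discriminant −331 < 0 and is irreducible over ℤ.

(4*s+11)*(s+8)*(s−11)*(s^2+7*s+95)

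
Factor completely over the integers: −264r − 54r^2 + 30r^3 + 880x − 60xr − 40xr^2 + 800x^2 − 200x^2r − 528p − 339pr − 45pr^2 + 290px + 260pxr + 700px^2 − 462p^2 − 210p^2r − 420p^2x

Group: 10x(−42p^2 + 70px − 9pr − 48p − 20xr + 80x + 6r^2 − 24r) + (5r + 11)(−42p^2 + 70px − 9pr − 48p − 20xr + 80x + 6r^2 − 24r); both groups contain (−42p^2 + 70px − 9pr − 48p − 20xr + 80x + 6r^2 − 24r), so (10x + 5r + 11) is a factor with cofactor −42p^2 + 70px − 9pr − 48p − 20xr + 80x + 6r^2 − 24r.
The cofactor groups again: −42p^2 + 70px − 9pr − 48p − 20xr + 80x + 6r^2 − 24r = −6p(7p − 2r + 8) + (10x − 3r)(7p − 2r + 8); both groups contain (7p − 2r + 8), giving −(6p − 10x + 3r)(7p − 2r + 8).

−(10x + 5r + 11)(6p − 10x + 3r)(7p − 2r + 8)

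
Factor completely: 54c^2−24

6(3c+2)(3c−2)

Pull out the common factor 6; 9c^2−4 is a difference of squares.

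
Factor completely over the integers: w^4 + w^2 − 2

(w + 1)(w − 1)(w^2 + 2)

Substitute u = w^2 to get a quadratic in u, then factor.
w^2 + 2 is irreducible over ℤ (always positive, so no real roots).
w^2 − 1 is a difference of squares.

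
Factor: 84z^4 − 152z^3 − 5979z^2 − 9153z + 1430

Trying the rational-root candidates, z = −13/2 is a root, so (2z + 13) is a factor; dividing leaves 42z^3 − 349z^2 − 721z + 110.
Continuing, z = −11/6 is a root, so (6z + 11) divides it; the quotient is 7z^2 − 71z + 10.
The remaining quadratic factors as (z − 10)(7z − 1).

(2z + 13)(6z + 11)(7z − 1)(z − 10)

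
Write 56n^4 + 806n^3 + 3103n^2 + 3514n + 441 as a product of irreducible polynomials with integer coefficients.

(2n + 7)(4n + 7)(7n + 1)(n + 9)

Trying the rational-root candidates, n = -9 is a root, so (n + 9) is a factor; dividing leaves 56n^3 + 302n^2 + 385n + 49.
Continuing, n = -7/2 is a root, giving the factor (2n + 7) and quotient 28n^2 + 53n + 7.
The remaining quadratic factors as (4n + 7)(7n + 1).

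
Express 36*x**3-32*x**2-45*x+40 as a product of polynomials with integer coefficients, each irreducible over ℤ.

Group as (36*x**3-45*x) + (-32*x**2+40) = 9*x*(4*x**2-5) - 8*(4*x**2-5).
Both groups share the factor (4*x**2-5).

(9*x-8)*(4*x**2-5)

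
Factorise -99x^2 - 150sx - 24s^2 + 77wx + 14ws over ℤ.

Group: 2s(7w - 12s - 9x) + 11x(7w - 12s - 9x); both groups contain (7w - 12s - 9x).

(7w - 12s - 9x)(2s + 11x)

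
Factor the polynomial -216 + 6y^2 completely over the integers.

Factor out 6, leaving y^2 - 36, which is a difference of two squares.

6(y + 6)(y - 6)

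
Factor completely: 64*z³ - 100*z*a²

Factor out 4*z, leaving 16*z² - 25*a², which is a difference of two squares.

4*z*(4*z - 5*a)*(4*z + 5*a)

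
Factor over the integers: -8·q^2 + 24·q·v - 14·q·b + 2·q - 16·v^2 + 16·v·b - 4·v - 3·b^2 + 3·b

-(2·q - 4·v + 3·b)·(4·q - 4·v + b - 1)

Group: -2·q·(4·q - 4·v + b - 1) + (4·v - 3·b)·(4·q - 4·v + b - 1); both groups contain (4·q - 4·v + b - 1).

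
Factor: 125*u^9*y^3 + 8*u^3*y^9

u^3*y^3*(5*u^2 + 2*y^2)*(25*u^4 − 10*u^2*y^2 + 4*y^4)

Every term has a factor of u^3*y^3; factoring it out leaves 125*u^6 + 8*y^6.
Recognize a sum of cubes with the parts 2*y^2 and 5*u^2.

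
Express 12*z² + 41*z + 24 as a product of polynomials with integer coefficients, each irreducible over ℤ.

(3*z + 8)*(4*z + 3)

Need a pair with product 12·24 = 288 and sum 41: that's 32 and 9.
Split the middle term: 12*z² + 32*z + 9*z + 24 = 4*z*(3*z + 8) + 3*(3*z + 8).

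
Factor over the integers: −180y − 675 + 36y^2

Pull out the common factor 9, then factor the remaining trinomial.

9(2y + 5)(2y − 15)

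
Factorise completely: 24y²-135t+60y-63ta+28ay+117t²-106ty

(13t-7a-6y-15)(9t-4y)

Group: 13t(9t-4y) + (-7a-6y-15)(9t-4y); both groups contain (9t-4y).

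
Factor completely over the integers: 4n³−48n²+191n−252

(2n−7)(2n−9)(n−4)

Among the possible rational roots, n = 7/2 is a root, so (2n−7) divides it; the quotient is 2n²−17n+36.
The remaining quadratic factors as (n−4)(2n−9).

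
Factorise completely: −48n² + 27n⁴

Pull out the common factor 3n²; 9n² − 16 is a difference of squares.

3n²(3n + 4)(3n − 4)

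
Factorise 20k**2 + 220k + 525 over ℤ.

Pull out the common factor 5, then factor the remaining trinomial.

5(2k + 15)(2k + 7)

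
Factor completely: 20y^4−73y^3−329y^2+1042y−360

Testing divisors of the constant over divisors of the leading coefficient, y = 9/4 is a root, so (4y−9) is a factor; dividing leaves 5y^3−7y^2−98y+40.
Continuing, y = 2/5 is a root, giving the factor (5y−2) and quotient y^2−y−20.
The remaining quadratic factors as (y+4)(y−5).

(4y−9)(5y−2)(y+4)(y−5)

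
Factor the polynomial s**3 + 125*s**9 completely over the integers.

s**3*(5*s**2 + 1)*(25*s**4 − 5*s**2 + 1)

Pull out the common factor s**3, leaving 125*s**6 + 1.
Recognize a sum of cubes with the parts 1 and 5*s**2.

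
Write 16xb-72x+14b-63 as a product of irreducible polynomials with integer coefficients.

(2b-9)(8x+7)

Group as (16xb-72x) + (14b-63) = 8x(2b-9) + 7(2b-9).
Both groups share the factor (2b-9).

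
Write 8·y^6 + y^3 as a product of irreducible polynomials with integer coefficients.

Factor out y^3 first: what remains is 8·y^3 + 1.
Recognize a sum of cubes with the parts 2·y and 1.

y^3·(2·y + 1)·(4·y^2 - 2·y + 1)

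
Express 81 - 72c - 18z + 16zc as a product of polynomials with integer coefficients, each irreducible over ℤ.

Group as (16zc - 18z) + (-72c + 81) = 2z(8c - 9) - 9(8c - 9).
Both groups share the factor (8c - 9).

(2z - 9)(8c - 9)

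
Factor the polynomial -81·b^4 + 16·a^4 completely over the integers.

Write as (4·a^2)² − (9·b^2)², then factor 4·a^2 - 9·b^2 once more.

(2·a + 3·b)·(2·a - 3·b)·(4·a^2 + 9·b^2)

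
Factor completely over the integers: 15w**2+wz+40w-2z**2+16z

(3w-z+8)(5w+2z)

Group: 3w(5w+2z) + (-z+8)(5w+2z); both groups contain (5w+2z).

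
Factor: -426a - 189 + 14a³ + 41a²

(2a - 9)(7a + 3)(a + 7)

Among the possible rational roots, a = -7 is a root, giving the factor (a + 7) and quotient 14a² - 57a - 27.
The remaining quadratic factors as (7a + 3)(2a - 9).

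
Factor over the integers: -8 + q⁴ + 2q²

(q² + 4)(q² - 2)

Substitute u = q² to get a quadratic in u, then factor.
q² - 2 is irreducible over ℤ (2 is not a perfect square).
q² + 4 is irreducible over ℤ (sum of squares).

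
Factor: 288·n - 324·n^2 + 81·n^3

9·n·(3·n - 4)·(3·n - 8)

Pull out the common factor 9·n, then factor the remaining trinomial.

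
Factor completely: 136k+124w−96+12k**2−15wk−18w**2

−(2w−k−12)(9w+12k−8)

Group: −2w(9w+12k−8) + (k+12)(9w+12k−8); both groups contain (9w+12k−8).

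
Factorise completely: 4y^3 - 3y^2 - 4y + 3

Group as (4y^3 - 4y) + (-3y^2 + 3) = 4y(y^2 - 1) - 3(y^2 - 1).
Both groups share the factor (y^2 - 1).

(4y - 3)(y + 1)(y - 1)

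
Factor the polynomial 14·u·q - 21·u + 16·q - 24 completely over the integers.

(2·q - 3)·(7·u + 8)

Group as (14·u·q - 21·u) + (16·q - 24) = 7·u·(2·q - 3) + 8·(2·q - 3).
Both groups share the factor (2·q - 3).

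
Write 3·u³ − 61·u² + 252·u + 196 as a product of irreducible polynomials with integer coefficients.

By the rational root theorem, u = −2/3 is a root, so (3·u + 2) is a factor; dividing leaves u² − 21·u + 98.
The remaining quadratic factors as (u − 14)(u − 7).

(3·u + 2)·(u − 14)·(u − 7)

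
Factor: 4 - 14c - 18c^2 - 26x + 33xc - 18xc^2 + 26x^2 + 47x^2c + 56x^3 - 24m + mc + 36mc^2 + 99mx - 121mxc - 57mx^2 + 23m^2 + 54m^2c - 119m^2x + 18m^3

Group: 2m(9m^2 - 55mx + 27mc + 16m - 56x^2 - 47xc + 30x + 18c^2 + 14c - 4) + (-x - 1)(9m^2 - 55mx + 27mc + 16m - 56x^2 - 47xc + 30x + 18c^2 + 14c - 4); both groups contain (9m^2 - 55mx + 27mc + 16m - 56x^2 - 47xc + 30x + 18c^2 + 14c - 4), so (2m - x - 1) is a factor with cofactor 9m^2 - 55mx + 27mc + 16m - 56x^2 - 47xc + 30x + 18c^2 + 14c - 4.
The cofactor groups again: 9m^2 - 55mx + 27mc + 16m - 56x^2 - 47xc + 30x + 18c^2 + 14c - 4 = m(9m + 8x + 9c - 2) + (-7x + 2c + 2)(9m + 8x + 9c - 2); both groups contain (9m + 8x + 9c - 2), giving (m - 7x + 2c + 2)(9m + 8x + 9c - 2).

(m - 7x + 2c + 2)(2m - x - 1)(9m + 8x + 9c - 2)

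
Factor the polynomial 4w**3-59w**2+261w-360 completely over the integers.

Trying the rational-root candidates, w = 15/4 is a root, so (4w-15) is a factor; dividing leaves w**2-11w+24.
The remaining quadratic factors as (w-3)(w-8).

(4w-15)(w-3)(w-8)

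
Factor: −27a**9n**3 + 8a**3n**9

−a**3n**3(3a**2 − 2n**2)(9a**4 + 6a**2n**2 + 4n**4)

Every term has a factor of a**3n**3; factoring it out leaves −27a**6 + 8n**6.
Recognize a difference of cubes with the parts 2n**2 and 3a**2.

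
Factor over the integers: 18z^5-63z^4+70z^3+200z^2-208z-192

(2z-3)(3z+2)(3z+4)(z^2-4z+8)

Testing divisors of the constant over divisors of the leading coefficient, z = -2/3 is a root, giving the factor (3z+2) and quotient 6z^4-25z^3+40z^2+40z-96.
Continuing, z = 3/2 is a root, giving the factor (2z-3) and quotient 3z^3-8z^2+8z+32.
Next, z = -4/3 is a root, so (3z+4) is a factor; dividing leaves z^2-4z+8.
The quadratic z^2-4z+8 has discriminant -16 < 0 and is irreducible over ℤ.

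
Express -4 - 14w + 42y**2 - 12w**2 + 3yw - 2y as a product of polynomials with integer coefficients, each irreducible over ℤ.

Group: 7y(6y - 3w - 2) + (4w + 2)(6y - 3w - 2); both groups contain (6y - 3w - 2).

(6y - 3w - 2)(7y + 4w + 2)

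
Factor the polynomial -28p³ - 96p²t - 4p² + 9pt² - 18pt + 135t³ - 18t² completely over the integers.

-(14p - 15t + 2)(2p + 3t)(p + 3t)

Group: 2p(-14p² - 27pt - 2p + 45t² - 6t) + 3t(-14p² - 27pt - 2p + 45t² - 6t); both groups contain (-14p² - 27pt - 2p + 45t² - 6t), so (2p + 3t) is a factor with cofactor -14p² - 27pt - 2p + 45t² - 6t.
The cofactor groups again: -14p² - 27pt - 2p + 45t² - 6t = -14p(p + 3t) + (15t - 2)(p + 3t); both groups contain (p + 3t), giving -(14p - 15t + 2)(p + 3t).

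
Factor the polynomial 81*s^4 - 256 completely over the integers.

Difference of squares twice: with A = 3*s and B = 4, A⁴ − B⁴ = (A² − B²)(A² + B²), and A² − B² factors again.

(3*s + 4)*(3*s - 4)*(9*s^2 + 16)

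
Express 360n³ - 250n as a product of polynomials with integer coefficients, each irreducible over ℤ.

10n(6n + 5)(6n - 5)

Factor out 10n, leaving 36n² - 25, which is a difference of two squares.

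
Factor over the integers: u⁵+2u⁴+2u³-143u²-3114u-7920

Trying the rational-root candidates, u = -3 is a root, so (u+3) divides it; the quotient is u⁴-u³+5u²-158u-2640.
Then u = 8 is a root, giving the factor (u-8) and quotient u³+7u²+61u+330.
Continuing, u = -6 is a root, so (u+6) is a factor; dividing leaves u²+u+55.
The quadratic u²+u+55 has discriminant -219 < 0 and is irreducible over ℤ.

(u+3)(u+6)(u-8)(u²+u+55)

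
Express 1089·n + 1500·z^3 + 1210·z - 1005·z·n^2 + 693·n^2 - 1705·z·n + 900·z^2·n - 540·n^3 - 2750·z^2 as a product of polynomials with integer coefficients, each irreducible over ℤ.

(15·z - 12·n - 11)·(10·z + 5·n - 11)·(10·z + 9·n)

Group: 15·z·(100·z^2 + 140·z·n - 110·z + 45·n^2 - 99·n) + (-12·n - 11)·(100·z^2 + 140·z·n - 110·z + 45·n^2 - 99·n); both groups contain (100·z^2 + 140·z·n - 110·z + 45·n^2 - 99·n), so (15·z - 12·n - 11) is a factor with cofactor 100·z^2 + 140·z·n - 110·z + 45·n^2 - 99·n.
The cofactor groups again: 100·z^2 + 140·z·n - 110·z + 45·n^2 - 99·n = 10·z·(10·z + 5·n - 11) + 9·n·(10·z + 5·n - 11); both groups contain (10·z + 5·n - 11), giving (10·z + 9·n)·(10·z + 5·n - 11).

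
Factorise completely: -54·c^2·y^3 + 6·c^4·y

6·c^2·y·(c + 3·y)·(c - 3·y)

Factor out 6·c^2·y, leaving c^2 - 9·y^2, which is a difference of two squares.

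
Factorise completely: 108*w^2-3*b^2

3*(6*w-b)*(6*w+b)

Pull out the common factor 3; 36*w^2-b^2 is a difference of squares.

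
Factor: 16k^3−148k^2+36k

Pull out the common factor 4k, then factor the remaining trinomial.

4k(4k−1)(k−9)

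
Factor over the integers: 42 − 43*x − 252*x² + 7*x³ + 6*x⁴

(2*x + 1)*(3*x − 1)*(x + 7)*(x − 6)

Among the possible rational roots, x = 1/3 is a root, so (3*x − 1) is a factor; dividing leaves 2*x³ + 3*x² − 83*x − 42.
Next, x = 6 is a root, so (x − 6) is a factor; dividing leaves 2*x² + 15*x + 7.
The remaining quadratic factors as (x + 7)(2*x + 1).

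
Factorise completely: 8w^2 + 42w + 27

Need a pair with product 8·27 = 216 and sum 42: that's 36 and 6.
Split the middle term: 8w^2 + 36w + 6w + 27 = 4w(2w + 9) + 3(2w + 9).

(2w + 9)(4w + 3)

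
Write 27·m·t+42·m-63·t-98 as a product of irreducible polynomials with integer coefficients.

(3·m-7)·(9·t+14)

Group as (27·m·t+42·m) + (-63·t-98) = 3·m·(9·t+14) - 7·(9·t+14).
Both groups share the factor (9·t+14).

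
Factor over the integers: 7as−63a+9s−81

(7a+9)(s−9)

Group as (7as−63a) + (9s−81) = 7a(s−9) + 9(s−9).
Both groups share the factor (s−9).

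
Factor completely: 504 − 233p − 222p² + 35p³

Trying the rational-root candidates, p = −9/5 is a root, so (5p + 9) is a factor; dividing leaves 7p² − 57p + 56.
The remaining quadratic factors as (7p − 8)(p − 7).

(5p + 9)(7p − 8)(p − 7)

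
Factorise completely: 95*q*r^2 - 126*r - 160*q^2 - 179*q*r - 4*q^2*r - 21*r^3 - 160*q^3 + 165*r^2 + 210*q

-(4*q - r + 7)*(5*q - 3*r)*(8*q + 7*r - 6)

Group: 8*q*(-20*q^2 + 17*q*r - 35*q - 3*r^2 + 21*r) + (7*r - 6)*(-20*q^2 + 17*q*r - 35*q - 3*r^2 + 21*r); both groups contain (-20*q^2 + 17*q*r - 35*q - 3*r^2 + 21*r), so (8*q + 7*r - 6) is a factor with cofactor -20*q^2 + 17*q*r - 35*q - 3*r^2 + 21*r.
The cofactor groups again: -20*q^2 + 17*q*r - 35*q - 3*r^2 + 21*r = -4*q*(5*q - 3*r) + (r - 7)*(5*q - 3*r); both groups contain (5*q - 3*r), giving -(4*q - r + 7)*(5*q - 3*r).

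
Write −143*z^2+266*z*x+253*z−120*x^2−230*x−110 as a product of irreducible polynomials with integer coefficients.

Group: −13*z*(11*z−12*x−11) + (10*x+10)*(11*z−12*x−11); both groups contain (11*z−12*x−11).

−(13*z−10*x−10)*(11*z−12*x−11)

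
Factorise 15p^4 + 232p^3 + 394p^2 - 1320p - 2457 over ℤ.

(3p - 7)(5p + 9)(p + 13)(p + 3)

Trying the rational-root candidates, p = -3 is a root, so (p + 3) is a factor; dividing leaves 15p^3 + 187p^2 - 167p - 819.
Continuing, p = 7/3 is a root, so (3p - 7) is a factor; dividing leaves 5p^2 + 74p + 117.
The remaining quadratic factors as (p + 13)(5p + 9).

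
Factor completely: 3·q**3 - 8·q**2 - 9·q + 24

Group as (3·q**3 - 9·q) + (-8·q**2 + 24) = 3·q·(q**2 - 3) - 8·(q**2 - 3).
Both groups share the factor (q**2 - 3).

(3·q - 8)·(q**2 - 3)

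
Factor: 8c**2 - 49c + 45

(8c - 9)(c - 5)

Need a pair with product 8·45 = 360 and sum -49: that's -9 and -40.
Split the middle term: 8c**2 - 9c - 40c + 45 = c(8c - 9) - 5(8c - 9).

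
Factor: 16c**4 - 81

Difference of squares twice: with A = 2c and B = 3, A⁴ − B⁴ = (A² − B²)(A² + B²), and A² − B² factors again.

(2c + 3)(2c - 3)(4c**2 + 9)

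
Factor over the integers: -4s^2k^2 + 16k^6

Every term has a factor of 4k^2; factoring it out leaves -s^2 + 4k^4.
Recognize a difference of squares with the parts 2k^2 and s.

-4k^2(s - 2k^2)(s + 2k^2)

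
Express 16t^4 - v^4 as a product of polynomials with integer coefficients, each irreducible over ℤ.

(2t)⁴ − (v)⁴ = ((2t)² − (v)²)((2t)² + (v)²); the first factor splits again, the second (4t^2 + v^2) is irreducible.

(2t + v)(2t - v)(4t^2 + v^2)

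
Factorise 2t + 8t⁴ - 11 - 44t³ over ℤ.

(2t - 11)(4t³ + 1)

Group as (8t⁴ + 2t) + (-44t³ - 11) = 2t(4t³ + 1) - 11(4t³ + 1).
Both groups share the factor (4t³ + 1).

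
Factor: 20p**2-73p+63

(4p-9)(5p-7)

Need a pair with product 20·63 = 1260 and sum -73: that's -45 and -28.
Split the middle term: 20p**2-45p - 28p+63 = 5p(4p-9) - 7(4p-9).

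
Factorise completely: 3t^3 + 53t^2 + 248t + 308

(3t + 14)(t + 11)(t + 2)

Among the possible rational roots, t = −14/3 is a root, so (3t + 14) divides it; the quotient is t^2 + 13t + 22.
The remaining quadratic factors as (t + 11)(t + 2).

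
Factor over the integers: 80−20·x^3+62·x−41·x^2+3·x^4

(3·x−5)·(x+1)·(x+2)·(x−8)

Among the possible rational roots, x = 5/3 is a root, giving the factor (3·x−5) and quotient x^3−5·x^2−22·x−16.
Continuing, x = 8 is a root, so (x−8) divides it; the quotient is x^2+3·x+2.
The remaining quadratic factors as (x+2)(x+1).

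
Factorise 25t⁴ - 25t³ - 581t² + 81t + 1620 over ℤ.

(5t + 9)(5t - 9)(t + 4)(t - 5)

By the rational root theorem, t = 5 is a root, giving the factor (t - 5) and quotient 25t³ + 100t² - 81t - 324.
Next, t = -9/5 is a root, so (5t + 9) divides it; the quotient is 5t² + 11t - 36.
The remaining quadratic factors as (5t - 9)(t + 4).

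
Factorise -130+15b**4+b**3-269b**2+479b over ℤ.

(3b-1)(5b-13)(b+5)(b-2)

Testing divisors of the constant over divisors of the leading coefficient, b = 2 is a root, giving the factor (b-2) and quotient 15b**3+31b**2-207b+65.
Then b = 1/3 is a root, giving the factor (3b-1) and quotient 5b**2+12b-65.
The remaining quadratic factors as (5b-13)(b+5).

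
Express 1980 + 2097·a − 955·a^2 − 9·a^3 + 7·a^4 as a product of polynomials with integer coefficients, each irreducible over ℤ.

(7·a + 5)·(a + 12)·(a − 11)·(a − 3)

Testing divisors of the constant over divisors of the leading coefficient, a = −12 is a root, so (a + 12) is a factor; dividing leaves 7·a^3 − 93·a^2 + 161·a + 165.
Continuing, a = 3 is a root, so (a − 3) is a factor; dividing leaves 7·a^2 − 72·a − 55.
The remaining quadratic factors as (7·a + 5)(a − 11).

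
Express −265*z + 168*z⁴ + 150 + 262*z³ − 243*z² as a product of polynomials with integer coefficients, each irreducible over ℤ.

(2*z − 1)*(3*z + 5)*(4*z + 5)*(7*z − 6)

Trying the rational-root candidates, z = 1/2 is a root, so (2*z − 1) divides it; the quotient is 84*z³ + 173*z² − 35*z − 150.
Continuing, z = −5/4 is a root, so (4*z + 5) divides it; the quotient is 21*z² + 17*z − 30.
The remaining quadratic factors as (3*z + 5)(7*z − 6).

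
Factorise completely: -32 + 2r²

Every term has a factor of 2. Then r² - 16 = (r)² − (4)².

2(r + 4)(r - 4)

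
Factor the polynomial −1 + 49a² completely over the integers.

Need a pair with product 49·(−1) = −49 and sum 0: that's −7 and 7.
Split the middle term: 49a² − 7a + 7a − 1 = 7a(7a − 1) + (7a − 1).

(7a + 1)(7a − 1)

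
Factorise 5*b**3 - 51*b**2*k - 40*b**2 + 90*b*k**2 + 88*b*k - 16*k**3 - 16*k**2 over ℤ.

Group: b*(5*b**2 - 11*b*k + 2*k**2) + (-8*k - 8)*(5*b**2 - 11*b*k + 2*k**2); both groups contain (5*b**2 - 11*b*k + 2*k**2), so (b - 8*k - 8) is a factor with cofactor 5*b**2 - 11*b*k + 2*k**2.
The cofactor groups again: 5*b**2 - 11*b*k + 2*k**2 = 5*b*(b - 2*k) - k*(b - 2*k); both groups contain (b - 2*k), giving (5*b - k)*(b - 2*k).

(5*b - k)*(b - 2*k)*(b - 8*k - 8)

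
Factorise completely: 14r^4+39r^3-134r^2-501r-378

(2r-7)(7r+9)(r+2)(r+3)

Among the possible rational roots, r = 7/2 is a root, giving the factor (2r-7) and quotient 7r^3+44r^2+87r+54.
Continuing, r = -3 is a root, so (r+3) is a factor; dividing leaves 7r^2+23r+18.
The remaining quadratic factors as (7r+9)(r+2).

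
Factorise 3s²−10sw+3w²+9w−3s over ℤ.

Group: s(3s−w−3) − 3w(3s−w−3); both groups contain (3s−w−3).

(3s−w−3)(s−3w)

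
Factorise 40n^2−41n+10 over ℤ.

Need a pair with product 40·10 = 400 and sum −41: that's −25 and −16.
Split the middle term: 40n^2−25n − 16n+10 = 5n(8n−5) − 2(8n−5).

(5n−2)(8n−5)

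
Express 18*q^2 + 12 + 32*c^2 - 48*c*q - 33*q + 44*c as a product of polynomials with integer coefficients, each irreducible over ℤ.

(4*c - 3*q + 4)*(8*c - 6*q + 3)

Group: 4*c*(8*c - 6*q + 3) + (-3*q + 4)*(8*c - 6*q + 3); both groups contain (8*c - 6*q + 3).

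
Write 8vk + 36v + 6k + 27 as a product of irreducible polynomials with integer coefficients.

(2k + 9)(4v + 3)

Group as (8vk + 36v) + (6k + 27) = 4v(2k + 9) + 3(2k + 9).
Both groups share the factor (2k + 9).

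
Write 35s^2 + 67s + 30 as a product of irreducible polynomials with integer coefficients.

(5s + 6)(7s + 5)

Need a pair with product 35·30 = 1050 and sum 67: that's 25 and 42.
Split the middle term: 35s^2 + 25s + 42s + 30 = 5s(7s + 5) + 6(7s + 5).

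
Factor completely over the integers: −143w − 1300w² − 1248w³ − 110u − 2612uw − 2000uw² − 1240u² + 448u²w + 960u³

Group: 10u(96u² − 80uw − 124u − 96w² − 100w − 11) + 13w(96u² − 80uw − 124u − 96w² − 100w − 11); both groups contain (96u² − 80uw − 124u − 96w² − 100w − 11), so (10u + 13w) is a factor with cofactor 96u² − 80uw − 124u − 96w² − 100w − 11.
The cofactor groups again: 96u² − 80uw − 124u − 96w² − 100w − 11 = 12u(8u − 12w − 11) + (8w + 1)(8u − 12w − 11); both groups contain (8u − 12w − 11), giving (12u + 8w + 1)(8u − 12w − 11).

(10u + 13w)(12u + 8w + 1)(8u − 12w − 11)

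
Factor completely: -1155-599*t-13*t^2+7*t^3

(7*t+15)*(t+7)*(t-11)

Among the possible rational roots, t = -7 is a root, so (t+7) divides it; the quotient is 7*t^2-62*t-165.
The remaining quadratic factors as (t-11)(7*t+15).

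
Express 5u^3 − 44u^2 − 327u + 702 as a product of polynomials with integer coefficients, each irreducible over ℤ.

(5u − 9)(u + 6)(u − 13)

Testing divisors of the constant over divisors of the leading coefficient, u = −6 is a root, so (u + 6) divides it; the quotient is 5u^2 − 74u + 117.
The remaining quadratic factors as (u − 13)(5u − 9).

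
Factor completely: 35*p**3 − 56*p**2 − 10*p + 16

(5*p − 8)*(7*p**2 − 2)

Group as (35*p**3 − 10*p) + (−56*p**2 + 16) = 5*p*(7*p**2 − 2) − 8*(7*p**2 − 2).
Both groups share the factor (7*p**2 − 2).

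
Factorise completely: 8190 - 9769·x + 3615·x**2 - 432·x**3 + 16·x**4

(4·x - 7)·(4·x - 9)·(x - 10)·(x - 13)

Testing divisors of the constant over divisors of the leading coefficient, x = 7/4 is a root, so (4·x - 7) divides it; the quotient is 4·x**3 - 101·x**2 + 727·x - 1170.
Continuing, x = 9/4 is a root, so (4·x - 9) is a factor; dividing leaves x**2 - 23·x + 130.
The remaining quadratic factors as (x - 10)(x - 13).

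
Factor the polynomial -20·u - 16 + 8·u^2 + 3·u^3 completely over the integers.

Trying the rational-root candidates, u = -4 is a root, so (u + 4) divides it; the quotient is 3·u^2 - 4·u - 4.
The remaining quadratic factors as (3·u + 2)(u - 2).

(3·u + 2)·(u + 4)·(u - 2)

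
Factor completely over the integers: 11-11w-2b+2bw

(2b-11)(w-1)

Group as (2bw-2b) + (-11w+11) = 2b(w-1) - 11(w-1).
Both groups share the factor (w-1).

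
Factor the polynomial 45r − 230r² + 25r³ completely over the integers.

5r(5r − 1)(r − 9)

Pull out the common factor 5r, then factor the remaining trinomial.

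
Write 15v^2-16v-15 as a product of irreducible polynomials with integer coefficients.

(3v-5)(5v+3)

Need a pair with product 15·(-15) = -225 and sum -16: that's 9 and -25.
Split the middle term: 15v^2+9v - 25v-15 = 3v(5v+3) - 5(5v+3).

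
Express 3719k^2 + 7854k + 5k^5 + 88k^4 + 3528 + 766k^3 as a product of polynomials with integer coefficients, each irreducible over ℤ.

(5k + 3)(k + 4)(k + 6)(k^2 + 7k + 49)

Testing divisors of the constant over divisors of the leading coefficient, k = -3/5 is a root, so (5k + 3) is a factor; dividing leaves k^4 + 17k^3 + 143k^2 + 658k + 1176.
Next, k = -4 is a root, so (k + 4) is a factor; dividing leaves k^3 + 13k^2 + 91k + 294.
Continuing, k = -6 is a root, so (k + 6) is a factor; dividing leaves k^2 + 7k + 49.
The quadratic k^2 + 7k + 49 has discriminant -147 < 0 and is irreducible over ℤ.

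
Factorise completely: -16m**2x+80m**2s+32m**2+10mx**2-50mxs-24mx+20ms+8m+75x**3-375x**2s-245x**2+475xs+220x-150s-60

Group: x(-16m**2+10mx-4m+75x**2-95x+30) + (-5s-2)(-16m**2+10mx-4m+75x**2-95x+30); both groups contain (-16m**2+10mx-4m+75x**2-95x+30), so (x-5s-2) is a factor with cofactor -16m**2+10mx-4m+75x**2-95x+30.
The cofactor groups again: -16m**2+10mx-4m+75x**2-95x+30 = -8m(2m-5x+3) + (-15x+10)(2m-5x+3); both groups contain (2m-5x+3), giving -(8m+15x-10)(2m-5x+3).

-(x-5s-2)(2m-5x+3)(8m+15x-10)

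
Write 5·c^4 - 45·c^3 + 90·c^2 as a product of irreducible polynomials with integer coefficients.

5·c^2·(c - 3)·(c - 6)

Pull out the common factor 5·c^2, then factor the remaining trinomial.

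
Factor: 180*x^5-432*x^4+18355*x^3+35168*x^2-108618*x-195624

By the rational root theorem, x = -13/6 is a root, so (6*x+13) divides it; the quotient is 30*x^4-137*x^3+3356*x^2-1410*x-15048.
Then x = 12/5 is a root, so (5*x-12) is a factor; dividing leaves 6*x^3-13*x^2+640*x+1254.
Next, x = -11/6 is a root, giving the factor (6*x+11) and quotient x^2-4*x+114.
The quadratic x^2-4*x+114 has discriminant -440 < 0 and is irreducible over ℤ.

(5*x-12)*(6*x+11)*(6*x+13)*(x^2-4*x+114)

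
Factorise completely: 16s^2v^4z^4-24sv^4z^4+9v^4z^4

v^4z^4(4s-3)^2

Pull out the common factor v^4z^4, leaving 16s^2-24s+9.
Recognize a perfect-square trinomial with the parts 4s and 3.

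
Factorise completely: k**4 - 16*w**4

Difference of squares twice: with A = k and B = 2*w, A⁴ − B⁴ = (A² − B²)(A² + B²), and A² − B² factors again.

(k + 2*w)*(k - 2*w)*(k**2 + 4*w**2)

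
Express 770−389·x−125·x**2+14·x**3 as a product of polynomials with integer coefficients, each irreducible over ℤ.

(2·x+7)·(7·x−10)·(x−11)

Trying the rational-root candidates, x = 10/7 is a root, giving the factor (7·x−10) and quotient 2·x**2−15·x−77.
The remaining quadratic factors as (x−11)(2·x+7).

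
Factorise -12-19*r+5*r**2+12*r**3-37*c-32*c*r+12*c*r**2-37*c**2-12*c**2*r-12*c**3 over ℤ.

Group: c*(-12*c**2-25*c+12*r**2-7*r-12) + (r+1)*(-12*c**2-25*c+12*r**2-7*r-12); both groups contain (-12*c**2-25*c+12*r**2-7*r-12), so (c+r+1) is a factor with cofactor -12*c**2-25*c+12*r**2-7*r-12.
The cofactor groups again: -12*c**2-25*c+12*r**2-7*r-12 = -4*c*(3*c-3*r+4) + (-4*r-3)*(3*c-3*r+4); both groups contain (3*c-3*r+4), giving -(4*c+4*r+3)*(3*c-3*r+4).

-(3*c-3*r+4)*(4*c+4*r+3)*(c+r+1)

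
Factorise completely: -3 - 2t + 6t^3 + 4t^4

(2t + 3)(2t^3 - 1)

Group as (4t^4 - 2t) + (6t^3 - 3) = 2t(2t^3 - 1) + 3(2t^3 - 1).
Both groups share the factor (2t^3 - 1).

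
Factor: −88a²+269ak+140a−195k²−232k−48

−(11a−13k−12)(8a−15k−4)

Group: −8a(11a−13k−12) + (15k+4)(11a−13k−12); both groups contain (11a−13k−12).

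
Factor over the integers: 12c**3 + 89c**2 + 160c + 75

(3c + 5)(4c + 3)(c + 5)

Trying the rational-root candidates, c = -5/3 is a root, so (3c + 5) divides it; the quotient is 4c**2 + 23c + 15.
The remaining quadratic factors as (c + 5)(4c + 3).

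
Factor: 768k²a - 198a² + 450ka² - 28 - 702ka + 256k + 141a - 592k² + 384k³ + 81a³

(6k + 3a - 1)(8k + 3a - 4)(8k + 9a - 7)

Group: 8k(48k² + 42ka - 32k + 9a² - 15a + 4) + (9a - 7)(48k² + 42ka - 32k + 9a² - 15a + 4); both groups contain (48k² + 42ka - 32k + 9a² - 15a + 4), so (8k + 9a - 7) is a factor with cofactor 48k² + 42ka - 32k + 9a² - 15a + 4.
The cofactor groups again: 48k² + 42ka - 32k + 9a² - 15a + 4 = 8k(6k + 3a - 1) + (3a - 4)(6k + 3a - 1); both groups contain (6k + 3a - 1), giving (8k + 3a - 4)(6k + 3a - 1).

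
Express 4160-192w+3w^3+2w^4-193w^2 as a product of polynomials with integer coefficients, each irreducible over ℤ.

(2w+13)(w+8)(w-5)(w-8)

Trying the rational-root candidates, w = -8 is a root, so (w+8) is a factor; dividing leaves 2w^3-13w^2-89w+520.
Next, w = 5 is a root, so (w-5) divides it; the quotient is 2w^2-3w-104.
The remaining quadratic factors as (w-8)(2w+13).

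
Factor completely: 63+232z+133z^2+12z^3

(3z+1)(4z+7)(z+9)

Trying the rational-root candidates, z = -7/4 is a root, so (4z+7) is a factor; dividing leaves 3z^2+28z+9.
The remaining quadratic factors as (z+9)(3z+1).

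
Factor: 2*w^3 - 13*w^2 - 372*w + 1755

Testing divisors of the constant over divisors of the leading coefficient, w = 15 is a root, giving the factor (w - 15) and quotient 2*w^2 + 17*w - 117.
The remaining quadratic factors as (w + 13)(2*w - 9).

(2*w - 9)*(w + 13)*(w - 15)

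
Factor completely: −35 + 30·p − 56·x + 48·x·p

(6·p − 7)·(8·x + 5)

Group as (48·x·p − 56·x) + (30·p − 35) = 8·x·(6·p − 7) + 5·(6·p − 7).
Both groups share the factor (6·p − 7).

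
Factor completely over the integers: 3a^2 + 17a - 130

Need a pair with product 3·(-130) = -390 and sum 17: that's -13 and 30.
Split the middle term: 3a^2 - 13a + 30a - 130 = a(3a - 13) + 10(3a - 13).

(3a - 13)(a + 10)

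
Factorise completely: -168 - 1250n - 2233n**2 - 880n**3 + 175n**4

Among the possible rational roots, n = -4/7 is a root, so (7n + 4) divides it; the quotient is 25n**3 - 140n**2 - 239n - 42.
Then n = -6/5 is a root, so (5n + 6) is a factor; dividing leaves 5n**2 - 34n - 7.
The remaining quadratic factors as (5n + 1)(n - 7).

(5n + 1)(5n + 6)(7n + 4)(n - 7)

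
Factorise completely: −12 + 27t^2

Every term has a factor of 3. Then 9t^2 − 4 = (3t)² − (2)².

3(3t + 2)(3t − 2)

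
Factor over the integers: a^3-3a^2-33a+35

(a+5)(a-1)(a-7)

Among the possible rational roots, a = -5 is a root, so (a+5) divides it; the quotient is a^2-8a+7.
The remaining quadratic factors as (a-1)(a-7).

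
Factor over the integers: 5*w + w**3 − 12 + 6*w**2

(w + 3)*(w + 4)*(w − 1)

Among the possible rational roots, w = −4 is a root, so (w + 4) is a factor; dividing leaves w**2 + 2*w − 3.
The remaining quadratic factors as (w − 1)(w + 3).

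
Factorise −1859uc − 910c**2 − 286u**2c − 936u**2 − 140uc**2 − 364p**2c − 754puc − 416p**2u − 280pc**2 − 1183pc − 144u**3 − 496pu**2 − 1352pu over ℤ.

−(13p + 9u + 10c)(4p + 2u + 13)(8u + 7c)

Group: 8u(−52p**2 − 62pu − 40pc − 169p − 18u**2 − 20uc − 117u − 130c) + 7c(−52p**2 − 62pu − 40pc − 169p − 18u**2 − 20uc − 117u − 130c); both groups contain (−52p**2 − 62pu − 40pc − 169p − 18u**2 − 20uc − 117u − 130c), so (8u + 7c) is a factor with cofactor −52p**2 − 62pu − 40pc − 169p − 18u**2 − 20uc − 117u − 130c.
The cofactor groups again: −52p**2 − 62pu − 40pc − 169p − 18u**2 − 20uc − 117u − 130c = −4p(13p + 9u + 10c) + (−2u − 13)(13p + 9u + 10c); both groups contain (13p + 9u + 10c), giving −(4p + 2u + 13)(13p + 9u + 10c).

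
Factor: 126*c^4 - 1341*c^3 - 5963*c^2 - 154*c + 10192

Among the possible rational roots, c = 14 is a root, so (c - 14) divides it; the quotient is 126*c^3 + 423*c^2 - 41*c - 728.
Next, c = 7/6 is a root, so (6*c - 7) is a factor; dividing leaves 21*c^2 + 95*c + 104.
The remaining quadratic factors as (7*c + 13)(3*c + 8).

(3*c + 8)*(6*c - 7)*(7*c + 13)*(c - 14)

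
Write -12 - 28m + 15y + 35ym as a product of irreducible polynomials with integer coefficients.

Group as (35ym + 15y) + (-28m - 12) = 5y(7m + 3) - 4(7m + 3).
Both groups share the factor (7m + 3).

(5y - 4)(7m + 3)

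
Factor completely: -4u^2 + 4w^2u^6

Factor out 4u^2 first: what remains is w^2u^4 - 1.
Recognize a difference of squares with the parts wu^2 and 1.

4u^2(wu^2 + 1)(wu^2 - 1)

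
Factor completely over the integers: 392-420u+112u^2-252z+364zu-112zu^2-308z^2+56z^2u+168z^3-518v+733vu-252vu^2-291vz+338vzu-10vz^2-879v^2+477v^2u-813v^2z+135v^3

(15v-7z-7u+14)(v-6z+4u-7)(9v+4z-4)

Group: 15v(9v^2-50vz+36vu-67v-24z^2+16zu-4z-16u+28) + (-7z-7u+14)(9v^2-50vz+36vu-67v-24z^2+16zu-4z-16u+28); both groups contain (9v^2-50vz+36vu-67v-24z^2+16zu-4z-16u+28), so (15v-7z-7u+14) is a factor with cofactor 9v^2-50vz+36vu-67v-24z^2+16zu-4z-16u+28.
The cofactor groups again: 9v^2-50vz+36vu-67v-24z^2+16zu-4z-16u+28 = 9v(v-6z+4u-7) + (4z-4)(v-6z+4u-7); both groups contain (v-6z+4u-7), giving (9v+4z-4)(v-6z+4u-7).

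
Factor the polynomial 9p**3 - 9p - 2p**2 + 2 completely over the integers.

(9p - 2)(p + 1)(p - 1)

Group as (9p**3 - 9p) + (-2p**2 + 2) = 9p(p**2 - 1) - 2(p**2 - 1).
Both groups share the factor (p**2 - 1).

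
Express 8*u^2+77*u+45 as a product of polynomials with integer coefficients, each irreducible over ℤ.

(8*u+5)*(u+9)

Need a pair with product 8·45 = 360 and sum 77: that's 5 and 72.
Split the middle term: 8*u^2+5*u + 72*u+45 = u*(8*u+5) + 9*(8*u+5).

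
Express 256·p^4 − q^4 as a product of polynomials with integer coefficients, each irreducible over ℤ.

Write as (16·p^2)² − (q^2)², then factor 16·p^2 − q^2 once more.

(4·p + q)·(4·p − q)·(16·p^2 + q^2)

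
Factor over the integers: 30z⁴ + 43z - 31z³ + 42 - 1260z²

(5z - 1)(6z + 1)(z + 6)(z - 7)

Testing divisors of the constant over divisors of the leading coefficient, z = -1/6 is a root, so (6z + 1) divides it; the quotient is 5z³ - 6z² - 209z + 42.
Continuing, z = -6 is a root, giving the factor (z + 6) and quotient 5z² - 36z + 7.
The remaining quadratic factors as (5z - 1)(z - 7).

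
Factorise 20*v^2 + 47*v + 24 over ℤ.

(4*v + 3)*(5*v + 8)

Need a pair with product 20·24 = 480 and sum 47: that's 15 and 32.
Split the middle term: 20*v^2 + 15*v + 32*v + 24 = 5*v*(4*v + 3) + 8*(4*v + 3).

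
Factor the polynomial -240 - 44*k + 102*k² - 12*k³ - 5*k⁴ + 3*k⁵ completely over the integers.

Trying the rational-root candidates, k = -4/3 is a root, so (3*k + 4) divides it; the quotient is k⁴ - 3*k³ + 34*k - 60.
Then k = -3 is a root, so (k + 3) is a factor; dividing leaves k³ - 6*k² + 18*k - 20.
Next, k = 2 is a root, so (k - 2) is a factor; dividing leaves k² - 4*k + 10.
The quadratic k² - 4*k + 10 has discriminant -24 < 0 and is irreducible over ℤ.

(3*k + 4)*(k + 3)*(k - 2)*(k² - 4*k + 10)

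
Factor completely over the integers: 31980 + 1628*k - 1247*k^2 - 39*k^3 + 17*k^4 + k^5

Among the possible rational roots, k = -13 is a root, so (k + 13) divides it; the quotient is k^4 + 4*k^3 - 91*k^2 - 64*k + 2460.
Continuing, k = -10 is a root, so (k + 10) divides it; the quotient is k^3 - 6*k^2 - 31*k + 246.
Next, k = -6 is a root, so (k + 6) divides it; the quotient is k^2 - 12*k + 41.
The quadratic k^2 - 12*k + 41 has discriminant -20 < 0 and is irreducible over ℤ.

(k + 10)*(k + 13)*(k + 6)*(k^2 - 12*k + 41)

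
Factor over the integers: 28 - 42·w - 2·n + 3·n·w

(3·w - 2)·(n - 14)

Group as (3·n·w - 2·n) + (-42·w + 28) = n·(3·w - 2) - 14·(3·w - 2).
Both groups share the factor (3·w - 2).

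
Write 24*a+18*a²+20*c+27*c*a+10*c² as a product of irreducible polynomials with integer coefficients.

(2*c+3*a+4)*(5*c+6*a)

Group: 2*c*(5*c+6*a) + (3*a+4)*(5*c+6*a); both groups contain (5*c+6*a).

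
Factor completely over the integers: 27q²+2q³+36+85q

Testing divisors of the constant over divisors of the leading coefficient, q = -4 is a root, so (q+4) divides it; the quotient is 2q²+19q+9.
The remaining quadratic factors as (2q+1)(q+9).

(2q+1)(q+4)(q+9)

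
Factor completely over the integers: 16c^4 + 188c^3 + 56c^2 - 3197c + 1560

(2c + 15)(2c - 1)(4c - 13)(c + 8)

By the rational root theorem, c = -15/2 is a root, so (2c + 15) divides it; the quotient is 8c^3 + 34c^2 - 227c + 104.
Continuing, c = -8 is a root, so (c + 8) is a factor; dividing leaves 8c^2 - 30c + 13.
The remaining quadratic factors as (2c - 1)(4c - 13).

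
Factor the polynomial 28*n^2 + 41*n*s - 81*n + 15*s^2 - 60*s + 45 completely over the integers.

Group: 4*n*(7*n + 5*s - 15) + (3*s - 3)*(7*n + 5*s - 15); both groups contain (7*n + 5*s - 15).

(4*n + 3*s - 3)*(7*n + 5*s - 15)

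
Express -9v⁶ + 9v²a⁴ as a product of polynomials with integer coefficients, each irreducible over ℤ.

-9v²(v - a)(v + a)(v² + a²)

Pull out the common factor 9v², leaving -v⁴ + a⁴.
Recognize a difference of squares with the parts a² and v².
-v² + a² is again a difference of squares: (-v + a)(v + a).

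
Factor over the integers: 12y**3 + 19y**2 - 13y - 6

(3y + 1)(4y - 3)(y + 2)

Trying the rational-root candidates, y = -2 is a root, so (y + 2) divides it; the quotient is 12y**2 - 5y - 3.
The remaining quadratic factors as (4y - 3)(3y + 1).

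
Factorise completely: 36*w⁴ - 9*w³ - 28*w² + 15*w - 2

(3*w - 1)*(3*w - 2)*(4*w - 1)*(w + 1)

Trying the rational-root candidates, w = 1/3 is a root, so (3*w - 1) divides it; the quotient is 12*w³ + w² - 9*w + 2.
Continuing, w = -1 is a root, so (w + 1) is a factor; dividing leaves 12*w² - 11*w + 2.
The remaining quadratic factors as (3*w - 2)(4*w - 1).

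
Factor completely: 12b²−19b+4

Need a pair with product 12·4 = 48 and sum −19: that's −3 and −16.
Split the middle term: 12b²−3b − 16b+4 = 3b(4b−1) − 4(4b−1).

(3b−4)(4b−1)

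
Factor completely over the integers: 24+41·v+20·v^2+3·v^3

(3·v+8)·(v+1)·(v+3)

Trying the rational-root candidates, v = -3 is a root, so (v+3) is a factor; dividing leaves 3·v^2+11·v+8.
The remaining quadratic factors as (v+1)(3·v+8).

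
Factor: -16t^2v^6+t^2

Pull out the common factor t^2, leaving -16v^6+1.
Recognize a difference of squares with the parts 1 and 4v^3.

-t^2(4v^3+1)(4v^3-1)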